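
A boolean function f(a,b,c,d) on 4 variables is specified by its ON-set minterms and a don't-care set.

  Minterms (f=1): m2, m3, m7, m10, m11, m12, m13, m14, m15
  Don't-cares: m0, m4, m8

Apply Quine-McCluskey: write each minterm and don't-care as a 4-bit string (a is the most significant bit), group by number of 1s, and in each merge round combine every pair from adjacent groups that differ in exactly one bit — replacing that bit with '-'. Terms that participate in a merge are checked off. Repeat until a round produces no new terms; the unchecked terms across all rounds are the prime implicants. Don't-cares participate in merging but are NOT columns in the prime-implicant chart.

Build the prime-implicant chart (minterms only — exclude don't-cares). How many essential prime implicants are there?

2

size-2^0 implicants → 0000(✓)  0010(✓)  0011(✓)  0100(✓)  0111(✓)  1000(✓)  1010(✓)  1011(✓)  1100(✓)  1101(✓)  1110(✓)  1111(✓)
size-2^1 implicants → -000(✓)  -010(✓)  -011(✓)  -100(✓)  -111(✓)  0-00(✓)  0-11(✓)  00-0(✓)  001-(✓)  1-00(✓)  1-10(✓)  1-11(✓)  10-0(✓)  101-(✓)  11-0(✓)  11-1(✓)  110-(✓)  111-(✓)
size-2^2 implicants → --00  --11  -0-0  -01-  1--0  1-1-  11--
Unchecked terms (primes): --00, --11, -0-0, -01-, 1--0, 1-1-, 11--
Minterm coverage:
  m2 ⊆ -0-0,-01-
  m3 ⊆ --11,-01-
  m7 ⊆ --11 [E]
  m10 ⊆ -0-0,-01-,1--0,1-1-
  m11 ⊆ --11,-01-,1-1-
  m12 ⊆ --00,1--0,11--
  m13 ⊆ 11-- [E]
  m14 ⊆ 1--0,1-1-,11--
  m15 ⊆ --11,1-1-,11--
E = {--11, 11--}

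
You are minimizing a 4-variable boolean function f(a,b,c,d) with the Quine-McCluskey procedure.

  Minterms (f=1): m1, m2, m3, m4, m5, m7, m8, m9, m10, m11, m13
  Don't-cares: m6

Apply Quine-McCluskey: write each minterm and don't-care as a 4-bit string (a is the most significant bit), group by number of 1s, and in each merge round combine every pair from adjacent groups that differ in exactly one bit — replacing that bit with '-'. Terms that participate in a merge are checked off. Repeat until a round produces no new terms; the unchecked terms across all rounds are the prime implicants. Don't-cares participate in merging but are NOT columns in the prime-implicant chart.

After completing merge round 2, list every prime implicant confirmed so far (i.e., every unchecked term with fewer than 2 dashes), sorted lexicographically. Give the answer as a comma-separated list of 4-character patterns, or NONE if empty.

size-2^0 implicants → 0001(✓)  0010(✓)  0011(✓)  0100(✓)  0101(✓)  0110(✓)  0111(✓)  1000(✓)  1001(✓)  1010(✓)  1011(✓)  1101(✓)
size-2^1 implicants → -001(✓)  -010(✓)  -011(✓)  -101(✓)  0-01(✓)  0-10(✓)  0-11(✓)  00-1(✓)  001-(✓)  01-0(✓)  01-1(✓)  010-(✓)  011-(✓)  1-01(✓)  10-0(✓)  10-1(✓)  100-(✓)  101-(✓)
size-2^2 implicants → --01  -0-1  -01-  0--1  0-1-  01--  10--
Unchecked terms (primes): --01, -0-1, -01-, 0--1, 0-1-, 01--, 10--

NONE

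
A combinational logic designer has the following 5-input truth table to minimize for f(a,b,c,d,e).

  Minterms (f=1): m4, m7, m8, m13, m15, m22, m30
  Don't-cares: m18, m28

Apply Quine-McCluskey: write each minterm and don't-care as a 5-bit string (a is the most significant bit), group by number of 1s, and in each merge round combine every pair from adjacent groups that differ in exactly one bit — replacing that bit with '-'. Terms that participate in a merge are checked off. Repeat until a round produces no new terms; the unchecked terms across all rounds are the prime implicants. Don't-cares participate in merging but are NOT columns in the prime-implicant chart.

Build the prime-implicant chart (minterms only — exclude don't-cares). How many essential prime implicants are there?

4

[col 0] 00100, 00111*, 01000, 01101*, 01111*, 10010*, 10110*, 11100*, 11110*
[col 1] 0-111, 011-1, 1-110, 10-10, 111-0
Prime implicants: 0-111, 00100, 01000, 011-1, 1-110, 10-10, 111-0
PI chart (minterm → PIs covering it):
  4 | 00100  (sole → essential)
  7 | 0-111  (sole → essential)
  8 | 01000  (sole → essential)
  13 | 011-1  (sole → essential)
  15 | 0-111,011-1
  22 | 1-110,10-10
  30 | 1-110,111-0
Essential prime implicants: 0-111, 00100, 01000, 011-1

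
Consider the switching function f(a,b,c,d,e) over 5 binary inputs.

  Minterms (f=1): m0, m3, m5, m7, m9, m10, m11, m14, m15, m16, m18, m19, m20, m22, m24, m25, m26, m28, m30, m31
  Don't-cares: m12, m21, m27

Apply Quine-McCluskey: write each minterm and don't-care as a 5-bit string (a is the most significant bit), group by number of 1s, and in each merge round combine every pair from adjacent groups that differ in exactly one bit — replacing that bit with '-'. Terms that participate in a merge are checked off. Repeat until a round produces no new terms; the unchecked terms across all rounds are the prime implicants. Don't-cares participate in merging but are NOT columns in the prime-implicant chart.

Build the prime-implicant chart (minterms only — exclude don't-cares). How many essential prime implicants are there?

4

[col 0] 00000*, 00011*, 00101*, 00111*, 01001*, 01010*, 01011*, 01100*, 01110*, 01111*, 10000*, 10010*, 10011*, 10100*, 10101*, 10110*, 11000*, 11001*, 11010*, 11011*, 11100*, 11110*, 11111*
[col 1] -0000, -0011*, -0101, -1001*, -1010*, -1011*, -1100*, -1110*, -1111*, 0-011*, 0-111*, 00-11*, 001-1, 01-10*, 01-11*, 010-1*, 0101-*, 011-0*, 0111-*, 1-000*, 1-010*, 1-011*, 1-100*, 1-110*, 10-00*, 10-10*, 100-0*, 1001-*, 101-0*, 1010-, 11-00*, 11-10*, 11-11*, 110-0*, 110-1*, 1100-*, 1101-*, 111-0*, 1111-*
[col 2] --011, -1-10*, -1-11*, -10-1, -101-*, -11-0, -111-*, 0--11, 01-1-*, 1--00*, 1--10*, 1-0-0*, 1-01-, 1-1-0*, 10--0*, 11--0*, 11-1-*, 110--
[col 3] -1-1-, 1---0
Prime implicants: --011, -0000, -0101, -1-1-, -10-1, -11-0, 0--11, 001-1, 1---0, 1-01-, 1010-, 110--
PI chart (minterm → PIs covering it):
  0 | -0000  (sole → essential)
  3 | --011,0--11
  5 | -0101,001-1
  7 | 0--11,001-1
  9 | -10-1  (sole → essential)
  10 | -1-1-  (sole → essential)
  11 | --011,-1-1-,-10-1,0--11
  14 | -1-1-,-11-0
  15 | -1-1-,0--11
  16 | -0000,1---0
  18 | 1---0,1-01-
  19 | --011,1-01-
  20 | 1---0,1010-
  22 | 1---0  (sole → essential)
  24 | 1---0,110--
  25 | -10-1,110--
  26 | -1-1-,1---0,1-01-,110--
  28 | -11-0,1---0
  30 | -1-1-,-11-0,1---0
  31 | -1-1-  (sole → essential)
Essential prime implicants: -0000, -1-1-, -10-1, 1---0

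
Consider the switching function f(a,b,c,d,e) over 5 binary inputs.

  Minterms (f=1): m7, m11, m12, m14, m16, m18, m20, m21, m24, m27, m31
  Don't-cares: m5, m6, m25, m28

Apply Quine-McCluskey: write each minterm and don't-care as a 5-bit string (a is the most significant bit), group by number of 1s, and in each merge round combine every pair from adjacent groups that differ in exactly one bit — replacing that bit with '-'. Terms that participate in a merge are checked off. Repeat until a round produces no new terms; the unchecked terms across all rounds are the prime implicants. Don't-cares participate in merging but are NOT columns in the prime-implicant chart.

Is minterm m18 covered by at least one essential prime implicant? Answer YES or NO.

YES

Round 0: 00101✓ 00110✓ 00111✓ 01011✓ 01100✓ 01110✓ 10000✓ 10010✓ 10100✓ 10101✓ 11000✓ 11001✓ 11011✓ 11100✓ 11111✓
Round 1: -0101 -1011 -1100 0-110 001-1 0011- 011-0 1-000✓ 1-100✓ 10-00✓ 100-0 1010- 11-00✓ 11-11 110-1 1100-
Round 2: 1--00
PIs = {-0101, -1011, -1100, 0-110, 001-1, 0011-, 011-0, 1--00, 100-0, 1010-, 11-11, 110-1, 1100-}
Coverage chart:
  m7: 001-1,0011-
  m11: -1011 ←essential
  m12: -1100,011-0
  m14: 0-110,011-0
  m16: 1--00,100-0
  m18: 100-0 ←essential
  m20: 1--00,1010-
  m21: -0101,1010-
  m24: 1--00,1100-
  m27: -1011,11-11,110-1
  m31: 11-11 ←essential
Essential: -1011, 100-0, 11-11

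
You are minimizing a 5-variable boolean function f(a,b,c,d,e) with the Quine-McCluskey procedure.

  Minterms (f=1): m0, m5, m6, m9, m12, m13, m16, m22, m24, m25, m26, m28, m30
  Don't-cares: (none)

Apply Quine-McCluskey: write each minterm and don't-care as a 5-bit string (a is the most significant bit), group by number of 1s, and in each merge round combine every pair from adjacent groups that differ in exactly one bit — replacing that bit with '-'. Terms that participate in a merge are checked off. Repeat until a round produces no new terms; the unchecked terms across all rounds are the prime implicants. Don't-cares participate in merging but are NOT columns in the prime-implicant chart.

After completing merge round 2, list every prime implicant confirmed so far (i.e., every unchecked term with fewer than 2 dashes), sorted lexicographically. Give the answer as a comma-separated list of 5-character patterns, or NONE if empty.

-0000, -0110, -1001, -1100, 0-101, 01-01, 0110-, 1-000, 1-110, 1100-

[col 0] 00000*, 00101*, 00110*, 01001*, 01100*, 01101*, 10000*, 10110*, 11000*, 11001*, 11010*, 11100*, 11110*
[col 1] -0000, -0110, -1001, -1100, 0-101, 01-01, 0110-, 1-000, 1-110, 11-00*, 11-10*, 110-0*, 1100-, 111-0*
[col 2] 11--0
Prime implicants: -0000, -0110, -1001, -1100, 0-101, 01-01, 0110-, 1-000, 1-110, 11--0, 1100-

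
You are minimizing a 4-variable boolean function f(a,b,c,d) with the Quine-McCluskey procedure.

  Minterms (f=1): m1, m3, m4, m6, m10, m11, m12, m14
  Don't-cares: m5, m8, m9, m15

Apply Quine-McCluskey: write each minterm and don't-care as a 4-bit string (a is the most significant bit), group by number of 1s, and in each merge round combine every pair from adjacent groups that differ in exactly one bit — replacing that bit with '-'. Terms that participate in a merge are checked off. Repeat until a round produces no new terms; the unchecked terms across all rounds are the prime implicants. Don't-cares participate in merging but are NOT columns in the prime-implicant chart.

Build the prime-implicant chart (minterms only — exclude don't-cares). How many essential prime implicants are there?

Round 0: 0001✓ 0011✓ 0100✓ 0101✓ 0110✓ 1000✓ 1001✓ 1010✓ 1011✓ 1100✓ 1110✓ 1111✓
Round 1: -001✓ -011✓ -100✓ -110✓ 0-01 00-1✓ 01-0✓ 010- 1-00✓ 1-10✓ 1-11✓ 10-0✓ 10-1✓ 100-✓ 101-✓ 11-0✓ 111-✓
Round 2: -0-1 -1-0 1--0 1-1- 10--
PIs = {-0-1, -1-0, 0-01, 010-, 1--0, 1-1-, 10--}
Coverage chart:
  m1: -0-1,0-01
  m3: -0-1 ←essential
  m4: -1-0,010-
  m6: -1-0 ←essential
  m10: 1--0,1-1-,10--
  m11: -0-1,1-1-,10--
  m12: -1-0,1--0
  m14: -1-0,1--0,1-1-
Essential: -0-1, -1-0

2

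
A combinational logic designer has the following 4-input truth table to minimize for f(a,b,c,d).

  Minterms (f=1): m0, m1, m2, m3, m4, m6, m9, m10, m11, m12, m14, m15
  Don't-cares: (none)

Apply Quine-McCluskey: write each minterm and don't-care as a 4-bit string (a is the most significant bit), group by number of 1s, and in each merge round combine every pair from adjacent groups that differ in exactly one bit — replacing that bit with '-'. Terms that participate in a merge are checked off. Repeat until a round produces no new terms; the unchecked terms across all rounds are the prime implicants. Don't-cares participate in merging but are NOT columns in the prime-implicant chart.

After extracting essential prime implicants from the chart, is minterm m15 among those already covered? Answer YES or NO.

YES

[col 0] 0000*, 0001*, 0010*, 0011*, 0100*, 0110*, 1001*, 1010*, 1011*, 1100*, 1110*, 1111*
[col 1] -001*, -010*, -011*, -100*, -110*, 0-00*, 0-10*, 00-0*, 00-1*, 000-*, 001-*, 01-0*, 1-10*, 1-11*, 10-1*, 101-*, 11-0*, 111-*
[col 2] --10, -0-1, -01-, -1-0, 0--0, 00--, 1-1-
Prime implicants: --10, -0-1, -01-, -1-0, 0--0, 00--, 1-1-
PI chart (minterm → PIs covering it):
  0 | 0--0,00--
  1 | -0-1,00--
  2 | --10,-01-,0--0,00--
  3 | -0-1,-01-,00--
  4 | -1-0,0--0
  6 | --10,-1-0,0--0
  9 | -0-1  (sole → essential)
  10 | --10,-01-,1-1-
  11 | -0-1,-01-,1-1-
  12 | -1-0  (sole → essential)
  14 | --10,-1-0,1-1-
  15 | 1-1-  (sole → essential)
Essential prime implicants: -0-1, -1-0, 1-1-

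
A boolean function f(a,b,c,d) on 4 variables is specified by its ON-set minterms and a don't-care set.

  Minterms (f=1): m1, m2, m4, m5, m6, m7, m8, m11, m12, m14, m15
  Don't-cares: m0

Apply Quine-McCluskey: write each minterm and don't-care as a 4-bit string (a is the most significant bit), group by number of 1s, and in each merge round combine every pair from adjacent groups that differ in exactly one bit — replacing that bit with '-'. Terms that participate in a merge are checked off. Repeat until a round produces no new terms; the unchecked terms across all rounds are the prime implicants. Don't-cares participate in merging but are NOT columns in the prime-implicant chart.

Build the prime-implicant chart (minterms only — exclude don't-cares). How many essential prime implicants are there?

4

[col 0] 0000*, 0001*, 0010*, 0100*, 0101*, 0110*, 0111*, 1000*, 1011*, 1100*, 1110*, 1111*
[col 1] -000*, -100*, -110*, -111*, 0-00*, 0-01*, 0-10*, 00-0*, 000-*, 01-0*, 01-1*, 010-*, 011-*, 1-00*, 1-11, 11-0*, 111-*
[col 2] --00, -1-0, -11-, 0--0, 0-0-, 01--
Prime implicants: --00, -1-0, -11-, 0--0, 0-0-, 01--, 1-11
PI chart (minterm → PIs covering it):
  1 | 0-0-  (sole → essential)
  2 | 0--0  (sole → essential)
  4 | --00,-1-0,0--0,0-0-,01--
  5 | 0-0-,01--
  6 | -1-0,-11-,0--0,01--
  7 | -11-,01--
  8 | --00  (sole → essential)
  11 | 1-11  (sole → essential)
  12 | --00,-1-0
  14 | -1-0,-11-
  15 | -11-,1-11
Essential prime implicants: --00, 0--0, 0-0-, 1-11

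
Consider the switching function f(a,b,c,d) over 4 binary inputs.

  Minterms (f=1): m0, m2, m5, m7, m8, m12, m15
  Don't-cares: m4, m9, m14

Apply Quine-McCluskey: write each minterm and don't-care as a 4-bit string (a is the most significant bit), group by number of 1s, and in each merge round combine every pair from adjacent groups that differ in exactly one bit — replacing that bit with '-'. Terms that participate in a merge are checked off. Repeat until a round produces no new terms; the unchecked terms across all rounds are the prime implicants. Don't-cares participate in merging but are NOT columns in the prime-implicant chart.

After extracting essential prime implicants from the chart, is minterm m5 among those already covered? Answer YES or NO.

size-2^0 implicants → 0000(✓)  0010(✓)  0100(✓)  0101(✓)  0111(✓)  1000(✓)  1001(✓)  1100(✓)  1110(✓)  1111(✓)
size-2^1 implicants → -000(✓)  -100(✓)  -111  0-00(✓)  00-0  01-1  010-  1-00(✓)  100-  11-0  111-
size-2^2 implicants → --00
Unchecked terms (primes): --00, -111, 00-0, 01-1, 010-, 100-, 11-0, 111-
Minterm coverage:
  m0 ⊆ --00,00-0
  m2 ⊆ 00-0 [E]
  m5 ⊆ 01-1,010-
  m7 ⊆ -111,01-1
  m8 ⊆ --00,100-
  m12 ⊆ --00,11-0
  m15 ⊆ -111,111-
E = {00-0}

NO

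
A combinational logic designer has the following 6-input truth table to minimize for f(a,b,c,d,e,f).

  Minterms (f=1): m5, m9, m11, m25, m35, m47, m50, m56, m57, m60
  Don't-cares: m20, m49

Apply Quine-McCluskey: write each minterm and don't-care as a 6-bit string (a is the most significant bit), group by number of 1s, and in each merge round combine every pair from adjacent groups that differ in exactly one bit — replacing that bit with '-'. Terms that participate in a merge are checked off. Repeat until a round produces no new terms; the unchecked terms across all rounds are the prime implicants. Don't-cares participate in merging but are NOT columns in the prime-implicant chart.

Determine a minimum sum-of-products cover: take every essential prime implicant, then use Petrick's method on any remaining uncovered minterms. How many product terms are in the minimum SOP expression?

7

Round 0: 000101 001001✓ 001011✓ 010100 011001✓ 100011 101111 110001✓ 110010 111000✓ 111001✓ 111100✓
Round 1: -11001 0-1001 0010-1 11-001 111-00 11100-
PIs = {-11001, 0-1001, 000101, 0010-1, 010100, 100011, 101111, 11-001, 110010, 111-00, 11100-}
Coverage chart:
  m5: 000101 ←essential
  m9: 0-1001,0010-1
  m11: 0010-1 ←essential
  m25: -11001,0-1001
  m35: 100011 ←essential
  m47: 101111 ←essential
  m50: 110010 ←essential
  m56: 111-00,11100-
  m57: -11001,11-001,11100-
  m60: 111-00 ←essential
Essential: 000101, 0010-1, 100011, 101111, 110010, 111-00
Petrick residual → -11001
Min cover (7 terms): bcd'e'f + a'b'c'de'f + a'b'cd'f + ab'c'd'ef + ab'cdef + abc'd'ef' + abce'f'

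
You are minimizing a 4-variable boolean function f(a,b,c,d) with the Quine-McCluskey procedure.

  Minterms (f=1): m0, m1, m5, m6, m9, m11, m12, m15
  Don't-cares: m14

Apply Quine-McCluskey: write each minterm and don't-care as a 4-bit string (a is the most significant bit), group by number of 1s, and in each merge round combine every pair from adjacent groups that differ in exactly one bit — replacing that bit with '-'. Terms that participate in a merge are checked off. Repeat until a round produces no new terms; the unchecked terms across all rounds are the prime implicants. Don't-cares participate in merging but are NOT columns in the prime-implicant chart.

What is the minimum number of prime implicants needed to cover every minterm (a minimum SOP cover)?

[col 0] 0000*, 0001*, 0101*, 0110*, 1001*, 1011*, 1100*, 1110*, 1111*
[col 1] -001, -110, 0-01, 000-, 1-11, 10-1, 11-0, 111-
Prime implicants: -001, -110, 0-01, 000-, 1-11, 10-1, 11-0, 111-
PI chart (minterm → PIs covering it):
  0 | 000-  (sole → essential)
  1 | -001,0-01,000-
  5 | 0-01  (sole → essential)
  6 | -110  (sole → essential)
  9 | -001,10-1
  11 | 1-11,10-1
  12 | 11-0  (sole → essential)
  15 | 1-11,111-
Essential prime implicants: -110, 0-01, 000-, 11-0
Petrick residual → -001, 1-11
Minimum SOP uses 6 PIs: b'c'd + bcd' + a'c'd + a'b'c' + acd + abd'

6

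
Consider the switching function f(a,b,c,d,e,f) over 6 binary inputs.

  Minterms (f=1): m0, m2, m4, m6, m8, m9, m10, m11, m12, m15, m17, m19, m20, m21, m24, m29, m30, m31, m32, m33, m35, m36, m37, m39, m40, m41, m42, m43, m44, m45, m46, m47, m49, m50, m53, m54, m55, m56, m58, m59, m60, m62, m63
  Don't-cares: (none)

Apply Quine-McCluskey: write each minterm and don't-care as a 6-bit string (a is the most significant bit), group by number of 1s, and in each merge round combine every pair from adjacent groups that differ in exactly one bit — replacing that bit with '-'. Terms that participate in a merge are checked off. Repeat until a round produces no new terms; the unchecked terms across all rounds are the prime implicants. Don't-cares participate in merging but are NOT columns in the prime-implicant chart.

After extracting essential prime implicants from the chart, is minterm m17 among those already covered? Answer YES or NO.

YES

size-2^0 implicants → 000000(✓)  000010(✓)  000100(✓)  000110(✓)  001000(✓)  001001(✓)  001010(✓)  001011(✓)  001100(✓)  001111(✓)  010001(✓)  010011(✓)  010100(✓)  010101(✓)  011000(✓)  011101(✓)  011110(✓)  011111(✓)  100000(✓)  100001(✓)  100011(✓)  100100(✓)  100101(✓)  100111(✓)  101000(✓)  101001(✓)  101010(✓)  101011(✓)  101100(✓)  101101(✓)  101110(✓)  101111(✓)  110001(✓)  110010(✓)  110101(✓)  110110(✓)  110111(✓)  111000(✓)  111010(✓)  111011(✓)  111100(✓)  111110(✓)  111111(✓)
size-2^1 implicants → -00000(✓)  -00100(✓)  -01000(✓)  -01001(✓)  -01010(✓)  -01011(✓)  -01100(✓)  -01111(✓)  -10001(✓)  -10101(✓)  -11000(✓)  -11110(✓)  -11111(✓)  0-0100  0-1000(✓)  0-1111(✓)  00-000(✓)  00-010(✓)  00-100(✓)  000-00(✓)  000-10(✓)  0000-0(✓)  0001-0(✓)  001-00(✓)  001-11(✓)  0010-0(✓)  0010-1(✓)  00100-(✓)  00101-(✓)  01-101  010-01(✓)  0100-1  01010-  0111-1  01111-(✓)  1-0001(✓)  1-0101(✓)  1-0111(✓)  1-1000(✓)  1-1010(✓)  1-1011(✓)  1-1100(✓)  1-1110(✓)  1-1111(✓)  10-000(✓)  10-001(✓)  10-011(✓)  10-100(✓)  10-101(✓)  10-111(✓)  100-00(✓)  100-01(✓)  100-11(✓)  1000-1(✓)  10000-(✓)  1001-1(✓)  10010-(✓)  101-00(✓)  101-01(✓)  101-10(✓)  101-11(✓)  1010-0(✓)  1010-1(✓)  10100-(✓)  10101-(✓)  1011-0(✓)  1011-1(✓)  10110-(✓)  10111-(✓)  11-010(✓)  11-110(✓)  11-111(✓)  110-01(✓)  110-10(✓)  1101-1(✓)  11011-(✓)  111-00(✓)  111-10(✓)  111-11(✓)  1110-0(✓)  11101-(✓)  1111-0(✓)  11111-(✓)
size-2^2 implicants → --1000  --1111  -0-000(✓)  -0-100(✓)  -00-00(✓)  -01-00(✓)  -01-11  -010-0(✓)  -010-1(✓)  -0100-(✓)  -0101-(✓)  -10-01  -1111-  00--00(✓)  00-0-0  000--0  0010--(✓)  1--111  1-0-01  1-01-1  1-1-00(✓)  1-1-10(✓)  1-1-11(✓)  1-10-0(✓)  1-101-(✓)  1-11-0(✓)  1-111-(✓)  10--00(✓)  10--01(✓)  10--11(✓)  10-0-1(✓)  10-00-(✓)  10-1-1(✓)  10-10-(✓)  100--1(✓)  100-0-(✓)  101--0(✓)  101--1(✓)  101-0-(✓)  101-1-(✓)  1010--(✓)  1011--(✓)  11--10  11-11-  111--0(✓)  111-1-(✓)
size-2^3 implicants → -0--00  -010--  1-1--0  1-1-1-  10---1  10--0-  101---
Unchecked terms (primes): --1000, --1111, -0--00, -01-11, -010--, -10-01, -1111-, 0-0100, 00-0-0, 000--0, 01-101, 0100-1, 01010-, 0111-1, 1--111, 1-0-01, 1-01-1, 1-1--0, 1-1-1-, 10---1, 10--0-, 101---, 11--10, 11-11-
Minterm coverage:
  m0 ⊆ -0--00,00-0-0,000--0
  m2 ⊆ 00-0-0,000--0
  m4 ⊆ -0--00,0-0100,000--0
  m6 ⊆ 000--0 [E]
  m8 ⊆ --1000,-0--00,-010--,00-0-0
  m9 ⊆ -010-- [E]
  m10 ⊆ -010--,00-0-0
  m11 ⊆ -01-11,-010--
  m12 ⊆ -0--00 [E]
  m15 ⊆ --1111,-01-11
  m17 ⊆ -10-01,0100-1
  m19 ⊆ 0100-1 [E]
  m20 ⊆ 0-0100,01010-
  m21 ⊆ -10-01,01-101,01010-
  m24 ⊆ --1000 [E]
  m29 ⊆ 01-101,0111-1
  m30 ⊆ -1111- [E]
  m31 ⊆ --1111,-1111-,0111-1
  m32 ⊆ -0--00,10--0-
  m33 ⊆ 1-0-01,10---1,10--0-
  m35 ⊆ 10---1 [E]
  m36 ⊆ -0--00,10--0-
  m37 ⊆ 1-0-01,1-01-1,10---1,10--0-
  m39 ⊆ 1--111,1-01-1,10---1
  m40 ⊆ --1000,-0--00,-010--,1-1--0,10--0-,101---
  m41 ⊆ -010--,10---1,10--0-,101---
  m42 ⊆ -010--,1-1--0,1-1-1-,101---
  m43 ⊆ -01-11,-010--,1-1-1-,10---1,101---
  m44 ⊆ -0--00,1-1--0,10--0-,101---
  m45 ⊆ 10---1,10--0-,101---
  m46 ⊆ 1-1--0,1-1-1-,101---
  m47 ⊆ --1111,-01-11,1--111,1-1-1-,10---1,101---
  m49 ⊆ -10-01,1-0-01
  m50 ⊆ 11--10 [E]
  m53 ⊆ -10-01,1-0-01,1-01-1
  m54 ⊆ 11--10,11-11-
  m55 ⊆ 1--111,1-01-1,11-11-
  m56 ⊆ --1000,1-1--0
  m58 ⊆ 1-1--0,1-1-1-,11--10
  m59 ⊆ 1-1-1- [E]
  m60 ⊆ 1-1--0 [E]
  m62 ⊆ -1111-,1-1--0,1-1-1-,11--10,11-11-
  m63 ⊆ --1111,-1111-,1--111,1-1-1-,11-11-
E = {--1000, -0--00, -010--, -1111-, 000--0, 0100-1, 1-1--0, 1-1-1-, 10---1, 11--10}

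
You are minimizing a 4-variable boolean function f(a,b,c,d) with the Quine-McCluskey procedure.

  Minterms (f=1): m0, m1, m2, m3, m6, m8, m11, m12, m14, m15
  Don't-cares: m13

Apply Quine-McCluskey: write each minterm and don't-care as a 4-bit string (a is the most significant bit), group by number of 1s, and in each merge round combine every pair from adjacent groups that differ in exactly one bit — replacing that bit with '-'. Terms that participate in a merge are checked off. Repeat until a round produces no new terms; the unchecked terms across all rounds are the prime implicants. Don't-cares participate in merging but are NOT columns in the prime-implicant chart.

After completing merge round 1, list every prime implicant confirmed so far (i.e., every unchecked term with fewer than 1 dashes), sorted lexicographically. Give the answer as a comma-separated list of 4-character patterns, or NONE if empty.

NONE

size-2^0 implicants → 0000(✓)  0001(✓)  0010(✓)  0011(✓)  0110(✓)  1000(✓)  1011(✓)  1100(✓)  1101(✓)  1110(✓)  1111(✓)
size-2^1 implicants → -000  -011  -110  0-10  00-0(✓)  00-1(✓)  000-(✓)  001-(✓)  1-00  1-11  11-0(✓)  11-1(✓)  110-(✓)  111-(✓)
size-2^2 implicants → 00--  11--
Unchecked terms (primes): -000, -011, -110, 0-10, 00--, 1-00, 1-11, 11--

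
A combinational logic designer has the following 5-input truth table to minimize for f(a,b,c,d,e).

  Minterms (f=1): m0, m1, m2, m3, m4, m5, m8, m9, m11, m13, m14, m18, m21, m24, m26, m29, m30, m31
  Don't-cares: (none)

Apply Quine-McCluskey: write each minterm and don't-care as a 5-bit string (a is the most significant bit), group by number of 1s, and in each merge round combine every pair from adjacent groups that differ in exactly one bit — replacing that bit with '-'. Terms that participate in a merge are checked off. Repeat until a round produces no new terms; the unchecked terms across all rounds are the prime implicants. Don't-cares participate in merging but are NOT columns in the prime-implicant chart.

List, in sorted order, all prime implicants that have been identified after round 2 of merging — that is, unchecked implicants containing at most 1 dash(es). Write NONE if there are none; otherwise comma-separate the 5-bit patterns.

-0010, -1000, -1110, 1-010, 11-10, 110-0, 111-1, 1111-

Round 0: 00000✓ 00001✓ 00010✓ 00011✓ 00100✓ 00101✓ 01000✓ 01001✓ 01011✓ 01101✓ 01110✓ 10010✓ 10101✓ 11000✓ 11010✓ 11101✓ 11110✓ 11111✓
Round 1: -0010 -0101✓ -1000 -1101✓ -1110 0-000✓ 0-001✓ 0-011✓ 0-101✓ 00-00✓ 00-01✓ 000-0✓ 000-1✓ 0000-✓ 0001-✓ 0010-✓ 01-01✓ 010-1✓ 0100-✓ 1-010 1-101✓ 11-10 110-0 111-1 1111-
Round 2: --101 0--01 0-0-1 0-00- 00-0- 000--
PIs = {--101, -0010, -1000, -1110, 0--01, 0-0-1, 0-00-, 00-0-, 000--, 1-010, 11-10, 110-0, 111-1, 1111-}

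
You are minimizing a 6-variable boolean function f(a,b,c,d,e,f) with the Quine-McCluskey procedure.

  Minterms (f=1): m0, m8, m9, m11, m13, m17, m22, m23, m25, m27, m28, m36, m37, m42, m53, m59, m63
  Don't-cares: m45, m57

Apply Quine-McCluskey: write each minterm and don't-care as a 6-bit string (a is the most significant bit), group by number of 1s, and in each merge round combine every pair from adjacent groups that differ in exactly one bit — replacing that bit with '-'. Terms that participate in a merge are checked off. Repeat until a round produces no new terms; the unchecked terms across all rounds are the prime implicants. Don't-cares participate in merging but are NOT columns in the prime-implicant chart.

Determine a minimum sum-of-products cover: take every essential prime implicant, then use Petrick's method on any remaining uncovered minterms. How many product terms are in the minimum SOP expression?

10

Round 0: 000000✓ 001000✓ 001001✓ 001011✓ 001101✓ 010001✓ 010110✓ 010111✓ 011001✓ 011011✓ 011100 100100✓ 100101✓ 101010 101101✓ 110101✓ 111001✓ 111011✓ 111111✓
Round 1: -01101 -11001✓ -11011✓ 0-1001✓ 0-1011✓ 00-000 001-01 0010-1✓ 00100- 01-001 01011- 0110-1✓ 1-0101 10-101 10010- 111-11 1110-1✓
Round 2: -110-1 0-10-1
PIs = {-01101, -110-1, 0-10-1, 00-000, 001-01, 00100-, 01-001, 01011-, 011100, 1-0101, 10-101, 10010-, 101010, 111-11}
Coverage chart:
  m0: 00-000 ←essential
  m8: 00-000,00100-
  m9: 0-10-1,001-01,00100-
  m11: 0-10-1 ←essential
  m13: -01101,001-01
  m17: 01-001 ←essential
  m22: 01011- ←essential
  m23: 01011- ←essential
  m25: -110-1,0-10-1,01-001
  m27: -110-1,0-10-1
  m28: 011100 ←essential
  m36: 10010- ←essential
  m37: 1-0101,10-101,10010-
  m42: 101010 ←essential
  m53: 1-0101 ←essential
  m59: -110-1,111-11
  m63: 111-11 ←essential
Essential: 0-10-1, 00-000, 01-001, 01011-, 011100, 1-0101, 10010-, 101010, 111-11
Petrick residual → -01101
Min cover (10 terms): b'cde'f + a'cd'f + a'b'd'e'f' + a'bd'e'f + a'bc'de + a'bcde'f' + ac'de'f + ab'c'de' + ab'cd'ef' + abcef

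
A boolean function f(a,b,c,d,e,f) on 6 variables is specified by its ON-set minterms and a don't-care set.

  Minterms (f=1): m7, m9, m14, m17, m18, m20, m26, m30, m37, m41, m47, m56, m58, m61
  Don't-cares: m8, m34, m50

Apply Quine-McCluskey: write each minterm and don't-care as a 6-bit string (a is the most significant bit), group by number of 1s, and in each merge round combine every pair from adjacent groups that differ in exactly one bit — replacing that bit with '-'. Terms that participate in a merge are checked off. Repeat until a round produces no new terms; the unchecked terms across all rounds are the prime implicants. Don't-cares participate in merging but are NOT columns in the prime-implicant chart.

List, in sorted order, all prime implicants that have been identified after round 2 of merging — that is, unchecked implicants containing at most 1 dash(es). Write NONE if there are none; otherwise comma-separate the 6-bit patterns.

Round 0: 000111 001000✓ 001001✓ 001110✓ 010001 010010✓ 010100 011010✓ 011110✓ 100010✓ 100101 101001✓ 101111 110010✓ 111000✓ 111010✓ 111101
Round 1: -01001 -10010✓ -11010✓ 0-1110 00100- 01-010✓ 011-10 1-0010 11-010✓ 1110-0
Round 2: -1-010
PIs = {-01001, -1-010, 0-1110, 000111, 00100-, 010001, 010100, 011-10, 1-0010, 100101, 101111, 1110-0, 111101}

-01001, 0-1110, 000111, 00100-, 010001, 010100, 011-10, 1-0010, 100101, 101111, 1110-0, 111101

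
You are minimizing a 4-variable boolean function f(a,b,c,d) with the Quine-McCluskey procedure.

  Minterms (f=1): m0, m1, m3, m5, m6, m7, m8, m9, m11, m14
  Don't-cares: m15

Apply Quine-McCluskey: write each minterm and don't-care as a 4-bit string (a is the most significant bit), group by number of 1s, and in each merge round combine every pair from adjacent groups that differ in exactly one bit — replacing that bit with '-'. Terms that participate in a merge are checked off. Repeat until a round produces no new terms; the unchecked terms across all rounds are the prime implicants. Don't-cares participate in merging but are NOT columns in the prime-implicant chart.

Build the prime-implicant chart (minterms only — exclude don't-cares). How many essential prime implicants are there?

size-2^0 implicants → 0000(✓)  0001(✓)  0011(✓)  0101(✓)  0110(✓)  0111(✓)  1000(✓)  1001(✓)  1011(✓)  1110(✓)  1111(✓)
size-2^1 implicants → -000(✓)  -001(✓)  -011(✓)  -110(✓)  -111(✓)  0-01(✓)  0-11(✓)  00-1(✓)  000-(✓)  01-1(✓)  011-(✓)  1-11(✓)  10-1(✓)  100-(✓)  111-(✓)
size-2^2 implicants → --11  -0-1  -00-  -11-  0--1
Unchecked terms (primes): --11, -0-1, -00-, -11-, 0--1
Minterm coverage:
  m0 ⊆ -00- [E]
  m1 ⊆ -0-1,-00-,0--1
  m3 ⊆ --11,-0-1,0--1
  m5 ⊆ 0--1 [E]
  m6 ⊆ -11- [E]
  m7 ⊆ --11,-11-,0--1
  m8 ⊆ -00- [E]
  m9 ⊆ -0-1,-00-
  m11 ⊆ --11,-0-1
  m14 ⊆ -11- [E]
E = {-00-, -11-, 0--1}

3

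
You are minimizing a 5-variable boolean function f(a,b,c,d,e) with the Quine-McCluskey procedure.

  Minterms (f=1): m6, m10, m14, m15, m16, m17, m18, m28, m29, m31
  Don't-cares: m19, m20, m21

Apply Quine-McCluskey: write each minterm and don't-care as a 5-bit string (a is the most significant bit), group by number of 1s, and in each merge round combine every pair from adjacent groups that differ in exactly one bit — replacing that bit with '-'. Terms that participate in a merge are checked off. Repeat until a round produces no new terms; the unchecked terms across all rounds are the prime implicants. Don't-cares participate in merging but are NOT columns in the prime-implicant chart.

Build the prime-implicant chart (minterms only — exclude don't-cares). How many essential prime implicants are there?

Round 0: 00110✓ 01010✓ 01110✓ 01111✓ 10000✓ 10001✓ 10010✓ 10011✓ 10100✓ 10101✓ 11100✓ 11101✓ 11111✓
Round 1: -1111 0-110 01-10 0111- 1-100✓ 1-101✓ 10-00✓ 10-01✓ 100-0✓ 100-1✓ 1000-✓ 1001-✓ 1010-✓ 111-1 1110-✓
Round 2: 1-10- 10-0- 100--
PIs = {-1111, 0-110, 01-10, 0111-, 1-10-, 10-0-, 100--, 111-1}
Coverage chart:
  m6: 0-110 ←essential
  m10: 01-10 ←essential
  m14: 0-110,01-10,0111-
  m15: -1111,0111-
  m16: 10-0-,100--
  m17: 10-0-,100--
  m18: 100-- ←essential
  m28: 1-10- ←essential
  m29: 1-10-,111-1
  m31: -1111,111-1
Essential: 0-110, 01-10, 1-10-, 100--

4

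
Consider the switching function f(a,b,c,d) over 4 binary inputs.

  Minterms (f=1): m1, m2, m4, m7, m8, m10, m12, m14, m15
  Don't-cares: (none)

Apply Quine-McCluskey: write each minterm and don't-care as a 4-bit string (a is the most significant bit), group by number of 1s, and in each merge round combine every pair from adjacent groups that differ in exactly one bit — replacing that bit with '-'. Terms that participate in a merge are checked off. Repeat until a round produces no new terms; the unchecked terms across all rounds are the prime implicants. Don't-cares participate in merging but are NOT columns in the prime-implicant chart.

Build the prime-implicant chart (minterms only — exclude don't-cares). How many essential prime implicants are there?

Round 0: 0001 0010✓ 0100✓ 0111✓ 1000✓ 1010✓ 1100✓ 1110✓ 1111✓
Round 1: -010 -100 -111 1-00✓ 1-10✓ 10-0✓ 11-0✓ 111-
Round 2: 1--0
PIs = {-010, -100, -111, 0001, 1--0, 111-}
Coverage chart:
  m1: 0001 ←essential
  m2: -010 ←essential
  m4: -100 ←essential
  m7: -111 ←essential
  m8: 1--0 ←essential
  m10: -010,1--0
  m12: -100,1--0
  m14: 1--0,111-
  m15: -111,111-
Essential: -010, -100, -111, 0001, 1--0

5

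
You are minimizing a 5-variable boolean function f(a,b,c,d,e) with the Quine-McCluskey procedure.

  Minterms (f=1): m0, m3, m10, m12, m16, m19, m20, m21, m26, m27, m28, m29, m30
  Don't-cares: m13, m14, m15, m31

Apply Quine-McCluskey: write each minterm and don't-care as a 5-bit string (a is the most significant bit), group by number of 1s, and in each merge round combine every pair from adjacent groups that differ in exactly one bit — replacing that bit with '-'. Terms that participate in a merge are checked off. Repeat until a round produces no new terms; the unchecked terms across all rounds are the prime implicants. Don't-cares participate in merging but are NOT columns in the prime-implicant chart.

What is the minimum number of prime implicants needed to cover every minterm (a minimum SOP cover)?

6

[col 0] 00000*, 00011*, 01010*, 01100*, 01101*, 01110*, 01111*, 10000*, 10011*, 10100*, 10101*, 11010*, 11011*, 11100*, 11101*, 11110*, 11111*
[col 1] -0000, -0011, -1010*, -1100*, -1101*, -1110*, -1111*, 01-10*, 011-0*, 011-1*, 0110-*, 0111-*, 1-011, 1-100*, 1-101*, 10-00, 1010-*, 11-10*, 11-11*, 1101-*, 111-0*, 111-1*, 1110-*, 1111-*
[col 2] -1-10, -11-0*, -11-1*, -110-*, -111-*, 011--*, 1-10-, 11-1-, 111--*
[col 3] -11--
Prime implicants: -0000, -0011, -1-10, -11--, 1-011, 1-10-, 10-00, 11-1-
PI chart (minterm → PIs covering it):
  0 | -0000  (sole → essential)
  3 | -0011  (sole → essential)
  10 | -1-10  (sole → essential)
  12 | -11--  (sole → essential)
  16 | -0000,10-00
  19 | -0011,1-011
  20 | 1-10-,10-00
  21 | 1-10-  (sole → essential)
  26 | -1-10,11-1-
  27 | 1-011,11-1-
  28 | -11--,1-10-
  29 | -11--,1-10-
  30 | -1-10,-11--,11-1-
Essential prime implicants: -0000, -0011, -1-10, -11--, 1-10-
Petrick residual → 1-011
Minimum SOP uses 6 PIs: b'c'd'e' + b'c'de + bde' + bc + ac'de + acd'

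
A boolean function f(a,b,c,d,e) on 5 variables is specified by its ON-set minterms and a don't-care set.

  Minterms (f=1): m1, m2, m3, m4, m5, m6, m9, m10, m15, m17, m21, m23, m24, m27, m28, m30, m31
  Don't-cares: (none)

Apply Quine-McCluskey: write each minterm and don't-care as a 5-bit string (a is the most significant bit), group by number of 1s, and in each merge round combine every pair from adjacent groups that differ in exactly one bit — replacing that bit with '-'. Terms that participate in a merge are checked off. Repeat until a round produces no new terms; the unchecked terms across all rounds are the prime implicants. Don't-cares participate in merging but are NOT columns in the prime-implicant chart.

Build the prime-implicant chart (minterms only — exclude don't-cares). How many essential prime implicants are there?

6

[col 0] 00001*, 00010*, 00011*, 00100*, 00101*, 00110*, 01001*, 01010*, 01111*, 10001*, 10101*, 10111*, 11000*, 11011*, 11100*, 11110*, 11111*
[col 1] -0001*, -0101*, -1111, 0-001, 0-010, 00-01*, 00-10, 000-1, 0001-, 001-0, 0010-, 1-111, 10-01*, 101-1, 11-00, 11-11, 111-0, 1111-
[col 2] -0-01
Prime implicants: -0-01, -1111, 0-001, 0-010, 00-10, 000-1, 0001-, 001-0, 0010-, 1-111, 101-1, 11-00, 11-11, 111-0, 1111-
PI chart (minterm → PIs covering it):
  1 | -0-01,0-001,000-1
  2 | 0-010,00-10,0001-
  3 | 000-1,0001-
  4 | 001-0,0010-
  5 | -0-01,0010-
  6 | 00-10,001-0
  9 | 0-001  (sole → essential)
  10 | 0-010  (sole → essential)
  15 | -1111  (sole → essential)
  17 | -0-01  (sole → essential)
  21 | -0-01,101-1
  23 | 1-111,101-1
  24 | 11-00  (sole → essential)
  27 | 11-11  (sole → essential)
  28 | 11-00,111-0
  30 | 111-0,1111-
  31 | -1111,1-111,11-11,1111-
Essential prime implicants: -0-01, -1111, 0-001, 0-010, 11-00, 11-11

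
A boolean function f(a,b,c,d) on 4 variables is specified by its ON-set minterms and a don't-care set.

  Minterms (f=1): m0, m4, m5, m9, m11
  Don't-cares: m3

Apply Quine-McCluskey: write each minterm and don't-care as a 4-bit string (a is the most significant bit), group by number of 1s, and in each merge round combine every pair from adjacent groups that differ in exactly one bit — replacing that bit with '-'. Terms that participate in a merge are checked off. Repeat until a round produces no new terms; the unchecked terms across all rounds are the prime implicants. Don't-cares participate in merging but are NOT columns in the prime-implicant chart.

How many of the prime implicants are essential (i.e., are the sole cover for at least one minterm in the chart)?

size-2^0 implicants → 0000(✓)  0011(✓)  0100(✓)  0101(✓)  1001(✓)  1011(✓)
size-2^1 implicants → -011  0-00  010-  10-1
Unchecked terms (primes): -011, 0-00, 010-, 10-1
Minterm coverage:
  m0 ⊆ 0-00 [E]
  m4 ⊆ 0-00,010-
  m5 ⊆ 010- [E]
  m9 ⊆ 10-1 [E]
  m11 ⊆ -011,10-1
E = {0-00, 010-, 10-1}

3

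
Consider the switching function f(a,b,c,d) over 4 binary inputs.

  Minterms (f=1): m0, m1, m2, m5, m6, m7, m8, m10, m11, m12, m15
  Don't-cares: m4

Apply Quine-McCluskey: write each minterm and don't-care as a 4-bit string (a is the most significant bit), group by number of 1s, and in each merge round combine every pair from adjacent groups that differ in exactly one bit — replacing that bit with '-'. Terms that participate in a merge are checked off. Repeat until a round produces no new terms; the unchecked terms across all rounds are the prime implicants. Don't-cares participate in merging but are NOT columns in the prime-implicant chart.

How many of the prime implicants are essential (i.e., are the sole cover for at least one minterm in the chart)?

2

[col 0] 0000*, 0001*, 0010*, 0100*, 0101*, 0110*, 0111*, 1000*, 1010*, 1011*, 1100*, 1111*
[col 1] -000*, -010*, -100*, -111, 0-00*, 0-01*, 0-10*, 00-0*, 000-*, 01-0*, 01-1*, 010-*, 011-*, 1-00*, 1-11, 10-0*, 101-
[col 2] --00, -0-0, 0--0, 0-0-, 01--
Prime implicants: --00, -0-0, -111, 0--0, 0-0-, 01--, 1-11, 101-
PI chart (minterm → PIs covering it):
  0 | --00,-0-0,0--0,0-0-
  1 | 0-0-  (sole → essential)
  2 | -0-0,0--0
  5 | 0-0-,01--
  6 | 0--0,01--
  7 | -111,01--
  8 | --00,-0-0
  10 | -0-0,101-
  11 | 1-11,101-
  12 | --00  (sole → essential)
  15 | -111,1-11
Essential prime implicants: --00, 0-0-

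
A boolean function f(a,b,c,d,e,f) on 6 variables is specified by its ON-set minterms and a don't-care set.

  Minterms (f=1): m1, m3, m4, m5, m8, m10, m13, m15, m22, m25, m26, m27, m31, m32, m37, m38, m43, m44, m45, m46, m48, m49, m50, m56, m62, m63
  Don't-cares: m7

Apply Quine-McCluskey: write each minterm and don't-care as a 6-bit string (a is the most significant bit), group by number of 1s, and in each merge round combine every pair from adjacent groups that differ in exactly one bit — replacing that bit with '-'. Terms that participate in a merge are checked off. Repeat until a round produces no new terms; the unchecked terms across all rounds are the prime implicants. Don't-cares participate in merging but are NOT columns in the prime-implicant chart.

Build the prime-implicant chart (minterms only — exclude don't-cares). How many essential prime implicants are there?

12

Round 0: 000001✓ 000011✓ 000100✓ 000101✓ 000111✓ 001000✓ 001010✓ 001101✓ 001111✓ 010110 011001✓ 011010✓ 011011✓ 011111✓ 100000✓ 100101✓ 100110✓ 101011 101100✓ 101101✓ 101110✓ 110000✓ 110001✓ 110010✓ 111000✓ 111110✓ 111111✓
Round 1: -00101✓ -01101✓ -11111 0-1010 0-1111 00-101✓ 00-111✓ 000-01✓ 000-11✓ 0000-1✓ 0001-1✓ 00010- 0010-0 0011-1✓ 011-11 0110-1 01101- 1-0000 1-1110 10-101✓ 10-110 1011-0 10110- 11-000 1100-0 11000- 11111-
Round 2: -0-101 00-1-1 000--1
PIs = {-0-101, -11111, 0-1010, 0-1111, 00-1-1, 000--1, 00010-, 0010-0, 010110, 011-11, 0110-1, 01101-, 1-0000, 1-1110, 10-110, 101011, 1011-0, 10110-, 11-000, 1100-0, 11000-, 11111-}
Coverage chart:
  m1: 000--1 ←essential
  m3: 000--1 ←essential
  m4: 00010- ←essential
  m5: -0-101,00-1-1,000--1,00010-
  m8: 0010-0 ←essential
  m10: 0-1010,0010-0
  m13: -0-101,00-1-1
  m15: 0-1111,00-1-1
  m22: 010110 ←essential
  m25: 0110-1 ←essential
  m26: 0-1010,01101-
  m27: 011-11,0110-1,01101-
  m31: -11111,0-1111,011-11
  m32: 1-0000 ←essential
  m37: -0-101 ←essential
  m38: 10-110 ←essential
  m43: 101011 ←essential
  m44: 1011-0,10110-
  m45: -0-101,10110-
  m46: 1-1110,10-110,1011-0
  m48: 1-0000,11-000,1100-0,11000-
  m49: 11000- ←essential
  m50: 1100-0 ←essential
  m56: 11-000 ←essential
  m62: 1-1110,11111-
  m63: -11111,11111-
Essential: -0-101, 000--1, 00010-, 0010-0, 010110, 0110-1, 1-0000, 10-110, 101011, 11-000, 1100-0, 11000-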